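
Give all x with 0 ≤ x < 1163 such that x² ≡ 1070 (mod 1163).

465, 698

Since 1163 ≡ 3 (mod 4), a square root of 1070 is 1070^((1163+1)/4) = 1070^291 mod 1163.
Repeated squaring: 1070^2≡508, 1070^4≡1041, 1070^8≡928, 1070^16≡564, 1070^32≡597, 1070^64≡531, 1070^128≡515, 1070^256≡61 (mod 1163).
1070^291 = 1070^(256+32+2+1) ≡ 465 (mod 1163).
Check: 465² = 216225 ≡ 1070 (mod 1163). The two roots are 465 and 698.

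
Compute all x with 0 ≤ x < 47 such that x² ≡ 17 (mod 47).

8, 39

Since 47 ≡ 3 (mod 4), a square root of 17 is 17^((47+1)/4) = 17^12 mod 47.
Repeated squaring: 17^2≡7, 17^4≡2, 17^8≡4 (mod 47).
17^12 = 17^(8+4) ≡ 8 (mod 47).
Check: 8² = 64 ≡ 17 (mod 47). The two roots are 8 and 39.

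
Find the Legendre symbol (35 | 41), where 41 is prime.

-1

Reciprocity: 35 ≡ 3 and 41 ≡ 1 (mod 4), so (35/41) = +(41/35).
Reduce top mod 35: now compute (6/35).
Pull out 2: since 35 ≡ 3 (mod 8), (2/35) = -1.
Reciprocity: 3 ≡ 3 and 35 ≡ 3 (mod 4), so (3/35) = −(35/3).
Reduce top mod 3: now compute (2/3).
Pull out 2: since 3 ≡ 3 (mod 8), (2/3) = -1.
Reached (1/3) = 1. Collecting the sign flips along the way, the symbol is -1.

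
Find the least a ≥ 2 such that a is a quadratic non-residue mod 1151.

13

(2/1151) = +1, so 2 is a residue.
(3/1151) = +1, so 3 is a residue.
(4/1151) = +1, so 4 is a residue.
(5/1151) = +1, so 5 is a residue.
(6/1151) = +1, so 6 is a residue.
(7/1151) = +1, so 7 is a residue.
(8/1151) = +1, so 8 is a residue.
(9/1151) = +1, so 9 is a residue.
(10/1151) = +1, so 10 is a residue.
(11/1151) = +1, so 11 is a residue.
(12/1151) = +1, so 12 is a residue.
(13/1151) = −1, so 13 is the smallest positive non-residue mod 1151.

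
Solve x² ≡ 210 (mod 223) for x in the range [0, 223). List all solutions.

87, 136

Since 223 ≡ 3 (mod 4), a square root of 210 is 210^((223+1)/4) = 210^56 mod 223.
Repeated squaring: 210^2≡169, 210^4≡17, 210^8≡66, 210^16≡119, 210^32≡112 (mod 223).
210^56 = 210^(32+16+8) ≡ 136 (mod 223).
Check: 136² = 18496 ≡ 210 (mod 223). The two roots are 87 and 136.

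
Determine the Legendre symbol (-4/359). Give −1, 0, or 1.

First reduce: -4 ≡ 355 (mod 359).
Reciprocity: 355 ≡ 3 and 359 ≡ 3 (mod 4), so (355/359) = −(359/355).
Reduce top mod 355: now compute (4/355).
Pull out 2^2: since 355 ≡ 3 (mod 8), (2/355) = -1, so (2/355)^2 = +1.
Reached (1/355) = 1. Collecting the sign flips along the way, the symbol is -1.

-1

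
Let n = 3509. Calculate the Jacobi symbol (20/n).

1

Pull out 2^2: since 3509 ≡ 5 (mod 8), (2/3509) = -1, so (2/3509)^2 = +1.
Reciprocity: 5 ≡ 1 and 3509 ≡ 1 (mod 4), so (5/3509) = +(3509/5).
Reduce top mod 5: now compute (4/5).
Pull out 2^2: since 5 ≡ 5 (mod 8), (2/5) = -1, so (2/5)^2 = +1.
Reached (1/5) = 1. Collecting the sign flips along the way, the symbol is +1.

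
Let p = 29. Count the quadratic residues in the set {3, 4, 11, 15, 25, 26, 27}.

(3/29) = -1 → non-residue.
(4/29) = +1 → QR.
(11/29) = -1 → non-residue.
(15/29) = -1 → non-residue.
(25/29) = +1 → QR.
(26/29) = -1 → non-residue.
(27/29) = -1 → non-residue.
Total quadratic residues among the 7: 2.

2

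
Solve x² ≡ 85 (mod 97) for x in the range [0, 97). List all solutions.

97 ≡ 1 (mod 4), so we find a root by search.
Trying successive values, 45² = 2025 ≡ 85 (mod 97). The other root is 97 − 45 = 52.

45, 52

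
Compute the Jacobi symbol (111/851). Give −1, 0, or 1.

0

Reciprocity: 111 ≡ 3 and 851 ≡ 3 (mod 4), so (111/851) = −(851/111).
Reduce top mod 111: now compute (74/111).
Pull out 2: since 111 ≡ 7 (mod 8), (2/111) = +1.
Reciprocity: 37 ≡ 1 and 111 ≡ 3 (mod 4), so (37/111) = +(111/37).
Reduce top mod 37: now compute (0/37).
Top reduces to 0: gcd > 1, so the symbol is 0.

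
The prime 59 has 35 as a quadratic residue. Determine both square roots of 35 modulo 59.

25, 34

Since 59 ≡ 3 (mod 4), a square root of 35 is 35^((59+1)/4) = 35^15 mod 59.
Repeated squaring: 35^2≡45, 35^4≡19, 35^8≡7 (mod 59).
35^15 = 35^(8+4+2+1) ≡ 25 (mod 59).
Check: 25² = 625 ≡ 35 (mod 59). The two roots are 25 and 34.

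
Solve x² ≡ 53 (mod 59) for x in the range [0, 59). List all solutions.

17, 42

Since 59 ≡ 3 (mod 4), a square root of 53 is 53^((59+1)/4) = 53^15 mod 59.
Repeated squaring: 53^2≡36, 53^4≡57, 53^8≡4 (mod 59).
53^15 = 53^(8+4+2+1) ≡ 17 (mod 59).
Check: 17² = 289 ≡ 53 (mod 59). The two roots are 17 and 42.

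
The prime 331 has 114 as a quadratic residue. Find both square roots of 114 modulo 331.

Since 331 ≡ 3 (mod 4), a square root of 114 is 114^((331+1)/4) = 114^83 mod 331.
Repeated squaring: 114^2≡87, 114^4≡287, 114^8≡281, 114^16≡183, 114^32≡58, 114^64≡54 (mod 331).
114^83 = 114^(64+16+2+1) ≡ 245 (mod 331).
Check: 245² = 60025 ≡ 114 (mod 331). The two roots are 86 and 245.

86, 245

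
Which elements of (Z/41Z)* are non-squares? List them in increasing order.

3,6,7,11,12,13,14,15,17,19,22,24,26,27,28,29,30,34,35,38

Square k = 1,…,20 (k and 41−k give the same square):
1²=1, 2²=4, 3²=9, 4²=16, 5²=25, 6²=36, 7²≡8, 8²≡23, 9²≡40, 10²≡18, 11²≡39, 12²≡21, 13²≡5, 14²≡32, 15²≡20, 16²≡10, 17²≡2, 18²≡37, 19²≡33, 20²≡31 (mod 41).
The residues are {1, 2, 4, 5, 8, 9, 10, 16, 18, 20, 21, 23, 25, 31, 32, 33, 36, 37, 39, 40}; the non-residues are the remaining 20 nonzero classes.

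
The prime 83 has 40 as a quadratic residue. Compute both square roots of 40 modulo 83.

17, 66

Since 83 ≡ 3 (mod 4), a square root of 40 is 40^((83+1)/4) = 40^21 mod 83.
Repeated squaring: 40^2≡23, 40^4≡31, 40^8≡48, 40^16≡63 (mod 83).
40^21 = 40^(16+4+1) ≡ 17 (mod 83).
Check: 17² = 289 ≡ 40 (mod 83). The two roots are 17 and 66.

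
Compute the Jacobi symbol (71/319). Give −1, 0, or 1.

1

Reciprocity: 71 ≡ 3 and 319 ≡ 3 (mod 4), so (71/319) = −(319/71).
Reduce top mod 71: now compute (35/71).
Reciprocity: 35 ≡ 3 and 71 ≡ 3 (mod 4), so (35/71) = −(71/35).
Reduce top mod 35: now compute (1/35).
Reached (1/35) = 1. Collecting the sign flips along the way, the symbol is +1.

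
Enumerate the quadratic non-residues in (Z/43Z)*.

2, 3, 5, 7, 8, 12, 18, 19, 20, 22, 26, 27, 28, 29, 30, 32, 33, 34, 37, 39, 42

Square k = 1,…,21 (k and 43−k give the same square):
1²=1, 2²=4, 3²=9, 4²=16, 5²=25, 6²=36, 7²≡6, 8²≡21, 9²≡38, 10²≡14, 11²≡35, 12²≡15, 13²≡40, 14²≡24, 15²≡10, 16²≡41, 17²≡31, 18²≡23, 19²≡17, 20²≡13, 21²≡11 (mod 43).
The residues are {1, 4, 6, 9, 10, 11, 13, 14, 15, 16, 17, 21, 23, 24, 25, 31, 35, 36, 38, 40, 41}; the non-residues are the remaining 21 nonzero classes.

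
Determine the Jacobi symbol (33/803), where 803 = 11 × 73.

0

Reciprocity: 33 ≡ 1 and 803 ≡ 3 (mod 4), so (33/803) = +(803/33).
Reduce top mod 33: now compute (11/33).
Reciprocity: 11 ≡ 3 and 33 ≡ 1 (mod 4), so (11/33) = +(33/11).
Reduce top mod 11: now compute (0/11).
Top reduces to 0: gcd > 1, so the symbol is 0.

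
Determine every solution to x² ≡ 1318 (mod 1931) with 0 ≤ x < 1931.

57, 1874

Since 1931 ≡ 3 (mod 4), a square root of 1318 is 1318^((1931+1)/4) = 1318^483 mod 1931.
Repeated squaring: 1318^2≡1155, 1318^4≡1635, 1318^8≡721, 1318^16≡402, 1318^32≡1331, 1318^64≡834, 1318^128≡396, 1318^256≡405 (mod 1931).
1318^483 = 1318^(256+128+64+32+2+1) ≡ 57 (mod 1931).
Check: 57² = 3249 ≡ 1318 (mod 1931). The two roots are 57 and 1874.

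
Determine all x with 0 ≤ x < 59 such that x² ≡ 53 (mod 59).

Since 59 ≡ 3 (mod 4), a square root of 53 is 53^((59+1)/4) = 53^15 mod 59.
Repeated squaring: 53^2≡36, 53^4≡57, 53^8≡4 (mod 59).
53^15 = 53^(8+4+2+1) ≡ 17 (mod 59).
Check: 17² = 289 ≡ 53 (mod 59). The two roots are 17 and 42.

17, 42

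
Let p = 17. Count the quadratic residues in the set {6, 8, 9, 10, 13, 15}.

4

(6/17) = -1 → non-residue.
(8/17) = +1 → QR.
(9/17) = +1 → QR.
(10/17) = -1 → non-residue.
(13/17) = +1 → QR.
(15/17) = +1 → QR.
Total quadratic residues among the 6: 4.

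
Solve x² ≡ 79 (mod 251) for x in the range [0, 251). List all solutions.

Since 251 ≡ 3 (mod 4), a square root of 79 is 79^((251+1)/4) = 79^63 mod 251.
Repeated squaring: 79^2≡217, 79^4≡152, 79^8≡12, 79^16≡144, 79^32≡154 (mod 251).
79^63 = 79^(32+16+8+4+2+1) ≡ 189 (mod 251).
Check: 189² = 35721 ≡ 79 (mod 251). The two roots are 62 and 189.

62, 189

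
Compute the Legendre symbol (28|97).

-1

Euler's criterion: (28/97) ≡ 28^48 (mod 97).
28^2 ≡ 8 (mod 97)
28^4 ≡ 64 (mod 97)
28^8 ≡ 22 (mod 97)
28^16 ≡ 96 (mod 97)
28^32 ≡ 1 (mod 97)
28^48 = 28^(32+16) ≡ 96 (mod 97).
Result is 96 ≡ −1, so (28/97) = −1.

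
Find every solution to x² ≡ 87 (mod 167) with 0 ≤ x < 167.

33, 134

Since 167 ≡ 3 (mod 4), a square root of 87 is 87^((167+1)/4) = 87^42 mod 167.
Repeated squaring: 87^2≡54, 87^4≡77, 87^8≡84, 87^16≡42, 87^32≡94 (mod 167).
87^42 = 87^(32+8+2) ≡ 33 (mod 167).
Check: 33² = 1089 ≡ 87 (mod 167). The two roots are 33 and 134.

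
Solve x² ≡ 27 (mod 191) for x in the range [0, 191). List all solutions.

Since 191 ≡ 3 (mod 4), a square root of 27 is 27^((191+1)/4) = 27^48 mod 191.
Repeated squaring: 27^2≡156, 27^4≡79, 27^8≡129, 27^16≡24, 27^32≡3 (mod 191).
27^48 = 27^(32+16) ≡ 72 (mod 191).
Check: 72² = 5184 ≡ 27 (mod 191). The two roots are 72 and 119.

72, 119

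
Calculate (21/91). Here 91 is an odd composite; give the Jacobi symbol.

0

Reciprocity: 21 ≡ 1 and 91 ≡ 3 (mod 4), so (21/91) = +(91/21).
Reduce top mod 21: now compute (7/21).
Reciprocity: 7 ≡ 3 and 21 ≡ 1 (mod 4), so (7/21) = +(21/7).
Reduce top mod 7: now compute (0/7).
Top reduces to 0: gcd > 1, so the symbol is 0.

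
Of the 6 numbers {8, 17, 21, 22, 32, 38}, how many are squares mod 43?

(8/43) = -1 → non-residue.
(17/43) = +1 → QR.
(21/43) = +1 → QR.
(22/43) = -1 → non-residue.
(32/43) = -1 → non-residue.
(38/43) = +1 → QR.
Total quadratic residues among the 6: 3.

3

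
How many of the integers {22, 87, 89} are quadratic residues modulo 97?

2

(22/97) = +1 → QR.
(87/97) = -1 → non-residue.
(89/97) = +1 → QR.
Total quadratic residues among the 3: 2.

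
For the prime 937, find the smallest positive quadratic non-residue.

5

(2/937) = +1, so 2 is a residue.
(3/937) = +1, so 3 is a residue.
(4/937) = +1, so 4 is a residue.
(5/937) = −1, so 5 is the smallest positive non-residue mod 937.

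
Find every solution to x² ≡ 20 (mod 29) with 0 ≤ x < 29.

29 ≡ 1 (mod 4), so we find a root by search.
Trying successive values, 7² = 49 ≡ 20 (mod 29). The other root is 29 − 7 = 22.

7, 22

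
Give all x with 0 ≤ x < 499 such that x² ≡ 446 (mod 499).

Since 499 ≡ 3 (mod 4), a square root of 446 is 446^((499+1)/4) = 446^125 mod 499.
Repeated squaring: 446^2≡314, 446^4≡293, 446^8≡21, 446^16≡441, 446^32≡370, 446^64≡174 (mod 499).
446^125 = 446^(64+32+16+8+4+1) ≡ 38 (mod 499).
Check: 38² = 1444 ≡ 446 (mod 499). The two roots are 38 and 461.

38, 461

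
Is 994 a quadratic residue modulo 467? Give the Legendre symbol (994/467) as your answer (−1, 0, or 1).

-1

First reduce: 994 ≡ 60 (mod 467).
Pull out 2^2: since 467 ≡ 3 (mod 8), (2/467) = -1, so (2/467)^2 = +1.
Reciprocity: 15 ≡ 3 and 467 ≡ 3 (mod 4), so (15/467) = −(467/15).
Reduce top mod 15: now compute (2/15).
Pull out 2: since 15 ≡ 7 (mod 8), (2/15) = +1.
Reached (1/15) = 1. Collecting the sign flips along the way, the symbol is -1.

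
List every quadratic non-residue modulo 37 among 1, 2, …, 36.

2, 5, 6, 8, 13, 14, 15, 17, 18, 19, 20, 22, 23, 24, 29, 31, 32, 35

Square k = 1,…,18 (k and 37−k give the same square):
1²=1, 2²=4, 3²=9, 4²=16, 5²=25, 6²=36, 7²≡12, 8²≡27, 9²≡7, 10²≡26, 11²≡10, 12²≡33, 13²≡21, 14²≡11, 15²≡3, 16²≡34, 17²≡30, 18²≡28 (mod 37).
The residues are {1, 3, 4, 7, 9, 10, 11, 12, 16, 21, 25, 26, 27, 28, 30, 33, 34, 36}; the non-residues are the remaining 18 nonzero classes.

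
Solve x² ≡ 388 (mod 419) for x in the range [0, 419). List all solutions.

183, 236

Since 419 ≡ 3 (mod 4), a square root of 388 is 388^((419+1)/4) = 388^105 mod 419.
Repeated squaring: 388^2≡123, 388^4≡45, 388^8≡349, 388^16≡291, 388^32≡43, 388^64≡173 (mod 419).
388^105 = 388^(64+32+8+1) ≡ 236 (mod 419).
Check: 236² = 55696 ≡ 388 (mod 419). The two roots are 183 and 236.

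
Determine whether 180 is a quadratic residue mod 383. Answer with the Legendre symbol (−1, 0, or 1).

-1

Euler's criterion: (180/383) ≡ 180^191 (mod 383).
180^2 ≡ 228 (mod 383)
180^4 ≡ 279 (mod 383)
180^8 ≡ 92 (mod 383)
180^16 ≡ 38 (mod 383)
180^32 ≡ 295 (mod 383)
180^64 ≡ 84 (mod 383)
180^128 ≡ 162 (mod 383)
180^191 = 180^(128+32+16+8+4+2+1) ≡ 382 (mod 383).
Result is 382 ≡ −1, so (180/383) = −1.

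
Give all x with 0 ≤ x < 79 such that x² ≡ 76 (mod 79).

32, 47

Since 79 ≡ 3 (mod 4), a square root of 76 is 76^((79+1)/4) = 76^20 mod 79.
Repeated squaring: 76^2≡9, 76^4≡2, 76^8≡4, 76^16≡16 (mod 79).
76^20 = 76^(16+4) ≡ 32 (mod 79).
Check: 32² = 1024 ≡ 76 (mod 79). The two roots are 32 and 47.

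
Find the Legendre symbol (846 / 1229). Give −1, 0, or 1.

-1

Pull out 2: since 1229 ≡ 5 (mod 8), (2/1229) = -1.
Reciprocity: 423 ≡ 3 and 1229 ≡ 1 (mod 4), so (423/1229) = +(1229/423).
Reduce top mod 423: now compute (383/423).
Reciprocity: 383 ≡ 3 and 423 ≡ 3 (mod 4), so (383/423) = −(423/383).
Reduce top mod 383: now compute (40/383).
Pull out 2^3: since 383 ≡ 7 (mod 8), (2/383) = +1, so (2/383)^3 = +1.
Reciprocity: 5 ≡ 1 and 383 ≡ 3 (mod 4), so (5/383) = +(383/5).
Reduce top mod 5: now compute (3/5).
Reciprocity: 3 ≡ 3 and 5 ≡ 1 (mod 4), so (3/5) = +(5/3).
Reduce top mod 3: now compute (2/3).
Pull out 2: since 3 ≡ 3 (mod 8), (2/3) = -1.
Reached (1/3) = 1. Collecting the sign flips along the way, the symbol is -1.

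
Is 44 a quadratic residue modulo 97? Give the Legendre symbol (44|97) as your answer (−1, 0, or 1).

1

Pull out 2^2: since 97 ≡ 1 (mod 8), (2/97) = +1, so (2/97)^2 = +1.
Reciprocity: 11 ≡ 3 and 97 ≡ 1 (mod 4), so (11/97) = +(97/11).
Reduce top mod 11: now compute (9/11).
Reciprocity: 9 ≡ 1 and 11 ≡ 3 (mod 4), so (9/11) = +(11/9).
Reduce top mod 9: now compute (2/9).
Pull out 2: since 9 ≡ 1 (mod 8), (2/9) = +1.
Reached (1/9) = 1. Collecting the sign flips along the way, the symbol is +1.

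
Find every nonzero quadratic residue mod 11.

Square k = 1,…,5 (k and 11−k give the same square):
1²=1, 2²=4, 3²=9, 4²≡5, 5²≡3 (mod 11).
So the quadratic residues mod 11 are {1, 3, 4, 5, 9}.

1,3,4,5,9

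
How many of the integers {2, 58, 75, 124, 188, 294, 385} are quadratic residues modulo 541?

4

(2/541) = -1 → non-residue.
(58/541) = +1 → QR.
(75/541) = +1 → QR.
(124/541) = +1 → QR.
(188/541) = +1 → QR.
(294/541) = -1 → non-residue.
(385/541) = -1 → non-residue.
Total quadratic residues among the 7: 4.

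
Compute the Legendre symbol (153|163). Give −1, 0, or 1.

Reciprocity: 153 ≡ 1 and 163 ≡ 3 (mod 4), so (153/163) = +(163/153).
Reduce top mod 153: now compute (10/153).
Pull out 2: since 153 ≡ 1 (mod 8), (2/153) = +1.
Reciprocity: 5 ≡ 1 and 153 ≡ 1 (mod 4), so (5/153) = +(153/5).
Reduce top mod 5: now compute (3/5).
Reciprocity: 3 ≡ 3 and 5 ≡ 1 (mod 4), so (3/5) = +(5/3).
Reduce top mod 3: now compute (2/3).
Pull out 2: since 3 ≡ 3 (mod 8), (2/3) = -1.
Reached (1/3) = 1. Collecting the sign flips along the way, the symbol is -1.

-1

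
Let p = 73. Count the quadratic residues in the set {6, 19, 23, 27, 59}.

(6/73) = +1 → QR.
(19/73) = +1 → QR.
(23/73) = +1 → QR.
(27/73) = +1 → QR.
(59/73) = -1 → non-residue.
Total quadratic residues among the 5: 4.

4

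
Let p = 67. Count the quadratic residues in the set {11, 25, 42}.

(11/67) = -1 → non-residue.
(25/67) = +1 → QR.
(42/67) = -1 → non-residue.
Total quadratic residues among the 3: 1.

1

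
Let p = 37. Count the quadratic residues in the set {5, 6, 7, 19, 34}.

(5/37) = -1 → non-residue.
(6/37) = -1 → non-residue.
(7/37) = +1 → QR.
(19/37) = -1 → non-residue.
(34/37) = +1 → QR.
Total quadratic residues among the 5: 2.

2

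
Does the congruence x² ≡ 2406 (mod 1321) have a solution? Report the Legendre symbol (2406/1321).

First reduce: 2406 ≡ 1085 (mod 1321).
Reciprocity: 1085 ≡ 1 and 1321 ≡ 1 (mod 4), so (1085/1321) = +(1321/1085).
Reduce top mod 1085: now compute (236/1085).
Pull out 2^2: since 1085 ≡ 5 (mod 8), (2/1085) = -1, so (2/1085)^2 = +1.
Reciprocity: 59 ≡ 3 and 1085 ≡ 1 (mod 4), so (59/1085) = +(1085/59).
Reduce top mod 59: now compute (23/59).
Reciprocity: 23 ≡ 3 and 59 ≡ 3 (mod 4), so (23/59) = −(59/23).
Reduce top mod 23: now compute (13/23).
Reciprocity: 13 ≡ 1 and 23 ≡ 3 (mod 4), so (13/23) = +(23/13).
Reduce top mod 13: now compute (10/13).
Pull out 2: since 13 ≡ 5 (mod 8), (2/13) = -1.
Reciprocity: 5 ≡ 1 and 13 ≡ 1 (mod 4), so (5/13) = +(13/5).
Reduce top mod 5: now compute (3/5).
Reciprocity: 3 ≡ 3 and 5 ≡ 1 (mod 4), so (3/5) = +(5/3).
Reduce top mod 3: now compute (2/3).
Pull out 2: since 3 ≡ 3 (mod 8), (2/3) = -1.
Reached (1/3) = 1. Collecting the sign flips along the way, the symbol is -1.

-1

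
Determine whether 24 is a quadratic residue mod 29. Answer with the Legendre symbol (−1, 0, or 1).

Pull out 2^3: since 29 ≡ 5 (mod 8), (2/29) = -1, so (2/29)^3 = -1.
Reciprocity: 3 ≡ 3 and 29 ≡ 1 (mod 4), so (3/29) = +(29/3).
Reduce top mod 3: now compute (2/3).
Pull out 2: since 3 ≡ 3 (mod 8), (2/3) = -1.
Reached (1/3) = 1. Collecting the sign flips along the way, the symbol is +1.

1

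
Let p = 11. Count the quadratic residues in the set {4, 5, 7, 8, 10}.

2

(4/11) = +1 → QR.
(5/11) = +1 → QR.
(7/11) = -1 → non-residue.
(8/11) = -1 → non-residue.
(10/11) = -1 → non-residue.
Total quadratic residues among the 5: 2.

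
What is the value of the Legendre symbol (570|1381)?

1

Pull out 2: since 1381 ≡ 5 (mod 8), (2/1381) = -1.
Reciprocity: 285 ≡ 1 and 1381 ≡ 1 (mod 4), so (285/1381) = +(1381/285).
Reduce top mod 285: now compute (241/285).
Reciprocity: 241 ≡ 1 and 285 ≡ 1 (mod 4), so (241/285) = +(285/241).
Reduce top mod 241: now compute (44/241).
Pull out 2^2: since 241 ≡ 1 (mod 8), (2/241) = +1, so (2/241)^2 = +1.
Reciprocity: 11 ≡ 3 and 241 ≡ 1 (mod 4), so (11/241) = +(241/11).
Reduce top mod 11: now compute (10/11).
Pull out 2: since 11 ≡ 3 (mod 8), (2/11) = -1.
Reciprocity: 5 ≡ 1 and 11 ≡ 3 (mod 4), so (5/11) = +(11/5).
Reduce top mod 5: now compute (1/5).
Reached (1/5) = 1. Collecting the sign flips along the way, the symbol is +1.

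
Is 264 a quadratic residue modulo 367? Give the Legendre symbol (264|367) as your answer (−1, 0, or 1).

1

Euler's criterion: (264/367) ≡ 264^183 (mod 367).
264^2 ≡ 333 (mod 367)
264^4 ≡ 55 (mod 367)
264^8 ≡ 89 (mod 367)
264^16 ≡ 214 (mod 367)
264^32 ≡ 288 (mod 367)
264^64 ≡ 2 (mod 367)
264^128 ≡ 4 (mod 367)
264^183 = 264^(128+32+16+4+2+1) ≡ 1 (mod 367).
Result is 1, so (264/367) = 1.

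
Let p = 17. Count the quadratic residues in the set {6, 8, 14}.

1

(6/17) = -1 → non-residue.
(8/17) = +1 → QR.
(14/17) = -1 → non-residue.
Total quadratic residues among the 3: 1.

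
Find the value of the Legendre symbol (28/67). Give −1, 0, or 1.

-1

Pull out 2^2: since 67 ≡ 3 (mod 8), (2/67) = -1, so (2/67)^2 = +1.
Reciprocity: 7 ≡ 3 and 67 ≡ 3 (mod 4), so (7/67) = −(67/7).
Reduce top mod 7: now compute (4/7).
Pull out 2^2: since 7 ≡ 7 (mod 8), (2/7) = +1, so (2/7)^2 = +1.
Reached (1/7) = 1. Collecting the sign flips along the way, the symbol is -1.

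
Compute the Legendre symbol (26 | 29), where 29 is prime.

Pull out 2: since 29 ≡ 5 (mod 8), (2/29) = -1.
Reciprocity: 13 ≡ 1 and 29 ≡ 1 (mod 4), so (13/29) = +(29/13).
Reduce top mod 13: now compute (3/13).
Reciprocity: 3 ≡ 3 and 13 ≡ 1 (mod 4), so (3/13) = +(13/3).
Reduce top mod 3: now compute (1/3).
Reached (1/3) = 1. Collecting the sign flips along the way, the symbol is -1.

-1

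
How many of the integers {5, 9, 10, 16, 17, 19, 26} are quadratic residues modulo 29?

3

(5/29) = +1 → QR.
(9/29) = +1 → QR.
(10/29) = -1 → non-residue.
(16/29) = +1 → QR.
(17/29) = -1 → non-residue.
(19/29) = -1 → non-residue.
(26/29) = -1 → non-residue.
Total quadratic residues among the 7: 3.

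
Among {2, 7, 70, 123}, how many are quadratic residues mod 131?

(2/131) = -1 → non-residue.
(7/131) = +1 → QR.
(70/131) = -1 → non-residue.
(123/131) = +1 → QR.
Total quadratic residues among the 4: 2.

2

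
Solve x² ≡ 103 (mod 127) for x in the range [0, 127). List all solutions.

Since 127 ≡ 3 (mod 4), a square root of 103 is 103^((127+1)/4) = 103^32 mod 127.
Repeated squaring: 103^2≡68, 103^4≡52, 103^8≡37, 103^16≡99, 103^32≡22 (mod 127).
103^32 = 103^(32) ≡ 22 (mod 127).
Check: 22² = 484 ≡ 103 (mod 127). The two roots are 22 and 105.

22, 105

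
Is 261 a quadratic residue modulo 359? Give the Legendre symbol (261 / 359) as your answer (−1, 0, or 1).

-1

Reciprocity: 261 ≡ 1 and 359 ≡ 3 (mod 4), so (261/359) = +(359/261).
Reduce top mod 261: now compute (98/261).
Pull out 2: since 261 ≡ 5 (mod 8), (2/261) = -1.
Reciprocity: 49 ≡ 1 and 261 ≡ 1 (mod 4), so (49/261) = +(261/49).
Reduce top mod 49: now compute (16/49).
Pull out 2^4: since 49 ≡ 1 (mod 8), (2/49) = +1, so (2/49)^4 = +1.
Reached (1/49) = 1. Collecting the sign flips along the way, the symbol is -1.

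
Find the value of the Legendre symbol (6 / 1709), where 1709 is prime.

1

Pull out 2: since 1709 ≡ 5 (mod 8), (2/1709) = -1.
Reciprocity: 3 ≡ 3 and 1709 ≡ 1 (mod 4), so (3/1709) = +(1709/3).
Reduce top mod 3: now compute (2/3).
Pull out 2: since 3 ≡ 3 (mod 8), (2/3) = -1.
Reached (1/3) = 1. Collecting the sign flips along the way, the symbol is +1.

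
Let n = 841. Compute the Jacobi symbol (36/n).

1

Pull out 2^2: since 841 ≡ 1 (mod 8), (2/841) = +1, so (2/841)^2 = +1.
Reciprocity: 9 ≡ 1 and 841 ≡ 1 (mod 4), so (9/841) = +(841/9).
Reduce top mod 9: now compute (4/9).
Pull out 2^2: since 9 ≡ 1 (mod 8), (2/9) = +1, so (2/9)^2 = +1.
Reached (1/9) = 1. Collecting the sign flips along the way, the symbol is +1.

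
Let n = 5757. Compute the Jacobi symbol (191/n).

1

Reciprocity: 191 ≡ 3 and 5757 ≡ 1 (mod 4), so (191/5757) = +(5757/191).
Reduce top mod 191: now compute (27/191).
Reciprocity: 27 ≡ 3 and 191 ≡ 3 (mod 4), so (27/191) = −(191/27).
Reduce top mod 27: now compute (2/27).
Pull out 2: since 27 ≡ 3 (mod 8), (2/27) = -1.
Reached (1/27) = 1. Collecting the sign flips along the way, the symbol is +1.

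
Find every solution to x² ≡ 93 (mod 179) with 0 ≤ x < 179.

56, 123

Since 179 ≡ 3 (mod 4), a square root of 93 is 93^((179+1)/4) = 93^45 mod 179.
Repeated squaring: 93^2≡57, 93^4≡27, 93^8≡13, 93^16≡169, 93^32≡100 (mod 179).
93^45 = 93^(32+8+4+1) ≡ 56 (mod 179).
Check: 56² = 3136 ≡ 93 (mod 179). The two roots are 56 and 123.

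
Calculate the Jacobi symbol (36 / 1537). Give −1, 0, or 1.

1

Pull out 2^2: since 1537 ≡ 1 (mod 8), (2/1537) = +1, so (2/1537)^2 = +1.
Reciprocity: 9 ≡ 1 and 1537 ≡ 1 (mod 4), so (9/1537) = +(1537/9).
Reduce top mod 9: now compute (7/9).
Reciprocity: 7 ≡ 3 and 9 ≡ 1 (mod 4), so (7/9) = +(9/7).
Reduce top mod 7: now compute (2/7).
Pull out 2: since 7 ≡ 7 (mod 8), (2/7) = +1.
Reached (1/7) = 1. Collecting the sign flips along the way, the symbol is +1.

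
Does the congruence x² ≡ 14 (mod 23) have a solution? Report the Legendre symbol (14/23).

-1

Pull out 2: since 23 ≡ 7 (mod 8), (2/23) = +1.
Reciprocity: 7 ≡ 3 and 23 ≡ 3 (mod 4), so (7/23) = −(23/7).
Reduce top mod 7: now compute (2/7).
Pull out 2: since 7 ≡ 7 (mod 8), (2/7) = +1.
Reached (1/7) = 1. Collecting the sign flips along the way, the symbol is -1.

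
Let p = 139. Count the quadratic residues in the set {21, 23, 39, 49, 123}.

(21/139) = -1 → non-residue.
(23/139) = -1 → non-residue.
(39/139) = -1 → non-residue.
(49/139) = +1 → QR.
(123/139) = -1 → non-residue.
Total quadratic residues among the 5: 1.

1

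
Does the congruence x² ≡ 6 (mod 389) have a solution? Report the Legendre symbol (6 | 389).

1

Euler's criterion: (6/389) ≡ 6^194 (mod 389).
6^2 ≡ 36 (mod 389)
6^4 ≡ 129 (mod 389)
6^8 ≡ 303 (mod 389)
6^16 ≡ 5 (mod 389)
6^32 ≡ 25 (mod 389)
6^64 ≡ 236 (mod 389)
6^128 ≡ 69 (mod 389)
6^194 = 6^(128+64+2) ≡ 1 (mod 389).
Result is 1, so (6/389) = 1.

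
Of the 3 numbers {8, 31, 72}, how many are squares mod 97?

3

(8/97) = +1 → QR.
(31/97) = +1 → QR.
(72/97) = +1 → QR.
Total quadratic residues among the 3: 3.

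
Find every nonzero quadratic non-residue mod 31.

3 6 11 12 13 15 17 21 22 23 24 26 27 29 30

Square k = 1,…,15 (k and 31−k give the same square):
1²=1, 2²=4, 3²=9, 4²=16, 5²=25, 6²≡5, 7²≡18, 8²≡2, 9²≡19, 10²≡7, 11²≡28, 12²≡20, 13²≡14, 14²≡10, 15²≡8 (mod 31).
The residues are {1, 2, 4, 5, 7, 8, 9, 10, 14, 16, 18, 19, 20, 25, 28}; the non-residues are the remaining 15 nonzero classes.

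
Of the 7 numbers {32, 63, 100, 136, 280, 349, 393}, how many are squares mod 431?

(32/431) = +1 → QR.
(63/431) = -1 → non-residue.
(100/431) = +1 → QR.
(136/431) = -1 → non-residue.
(280/431) = -1 → non-residue.
(349/431) = -1 → non-residue.
(393/431) = -1 → non-residue.
Total quadratic residues among the 7: 2.

2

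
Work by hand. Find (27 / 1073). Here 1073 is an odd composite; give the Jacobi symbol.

Reciprocity: 27 ≡ 3 and 1073 ≡ 1 (mod 4), so (27/1073) = +(1073/27).
Reduce top mod 27: now compute (20/27).
Pull out 2^2: since 27 ≡ 3 (mod 8), (2/27) = -1, so (2/27)^2 = +1.
Reciprocity: 5 ≡ 1 and 27 ≡ 3 (mod 4), so (5/27) = +(27/5).
Reduce top mod 5: now compute (2/5).
Pull out 2: since 5 ≡ 5 (mod 8), (2/5) = -1.
Reached (1/5) = 1. Collecting the sign flips along the way, the symbol is -1.

-1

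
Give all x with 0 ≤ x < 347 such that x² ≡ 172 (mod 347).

51, 296

Since 347 ≡ 3 (mod 4), a square root of 172 is 172^((347+1)/4) = 172^87 mod 347.
Repeated squaring: 172^2≡89, 172^4≡287, 172^8≡130, 172^16≡244, 172^32≡199, 172^64≡43 (mod 347).
172^87 = 172^(64+16+4+2+1) ≡ 296 (mod 347).
Check: 296² = 87616 ≡ 172 (mod 347). The two roots are 51 and 296.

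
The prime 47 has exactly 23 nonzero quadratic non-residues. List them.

Square k = 1,…,23 (k and 47−k give the same square):
1²=1, 2²=4, 3²=9, 4²=16, 5²=25, 6²=36, 7²≡2, 8²≡17, 9²≡34, 10²≡6, 11²≡27, 12²≡3, 13²≡28, 14²≡8, 15²≡37, 16²≡21, 17²≡7, 18²≡42, 19²≡32, 20²≡24, 21²≡18, 22²≡14, 23²≡12 (mod 47).
The residues are {1, 2, 3, 4, 6, 7, 8, 9, 12, 14, 16, 17, 18, 21, 24, 25, 27, 28, 32, 34, 36, 37, 42}; the non-residues are the remaining 23 nonzero classes.

5 10 11 13 15 19 20 22 23 26 29 30 31 33 35 38 39 40 41 43 44 45 46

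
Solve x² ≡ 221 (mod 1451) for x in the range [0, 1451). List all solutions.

171, 1280

Since 1451 ≡ 3 (mod 4), a square root of 221 is 221^((1451+1)/4) = 221^363 mod 1451.
Repeated squaring: 221^2≡958, 221^4≡732, 221^8≡405, 221^16≡62, 221^32≡942, 221^64≡803, 221^128≡565, 221^256≡5 (mod 1451).
221^363 = 221^(256+64+32+8+2+1) ≡ 1280 (mod 1451).
Check: 1280² = 1638400 ≡ 221 (mod 1451). The two roots are 171 and 1280.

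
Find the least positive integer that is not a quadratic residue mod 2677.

(2/2677) = −1, so 2 is the smallest positive non-residue mod 2677.

2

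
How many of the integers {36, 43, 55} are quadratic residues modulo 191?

(36/191) = +1 → QR.
(43/191) = +1 → QR.
(55/191) = -1 → non-residue.
Total quadratic residues among the 3: 2.

2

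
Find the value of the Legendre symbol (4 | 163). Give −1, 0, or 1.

1

Euler's criterion: (4/163) ≡ 4^81 (mod 163).
4^2 ≡ 16 (mod 163)
4^4 ≡ 93 (mod 163)
4^8 ≡ 10 (mod 163)
4^16 ≡ 100 (mod 163)
4^32 ≡ 57 (mod 163)
4^64 ≡ 152 (mod 163)
4^81 = 4^(64+16+1) ≡ 1 (mod 163).
Result is 1, so (4/163) = 1.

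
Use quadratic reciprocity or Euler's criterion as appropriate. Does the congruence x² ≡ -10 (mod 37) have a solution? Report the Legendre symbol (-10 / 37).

First reduce: -10 ≡ 27 (mod 37).
Reciprocity: 27 ≡ 3 and 37 ≡ 1 (mod 4), so (27/37) = +(37/27).
Reduce top mod 27: now compute (10/27).
Pull out 2: since 27 ≡ 3 (mod 8), (2/27) = -1.
Reciprocity: 5 ≡ 1 and 27 ≡ 3 (mod 4), so (5/27) = +(27/5).
Reduce top mod 5: now compute (2/5).
Pull out 2: since 5 ≡ 5 (mod 8), (2/5) = -1.
Reached (1/5) = 1. Collecting the sign flips along the way, the symbol is +1.

1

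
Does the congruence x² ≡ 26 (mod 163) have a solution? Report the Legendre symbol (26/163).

1

Pull out 2: since 163 ≡ 3 (mod 8), (2/163) = -1.
Reciprocity: 13 ≡ 1 and 163 ≡ 3 (mod 4), so (13/163) = +(163/13).
Reduce top mod 13: now compute (7/13).
Reciprocity: 7 ≡ 3 and 13 ≡ 1 (mod 4), so (7/13) = +(13/7).
Reduce top mod 7: now compute (6/7).
Pull out 2: since 7 ≡ 7 (mod 8), (2/7) = +1.
Reciprocity: 3 ≡ 3 and 7 ≡ 3 (mod 4), so (3/7) = −(7/3).
Reduce top mod 3: now compute (1/3).
Reached (1/3) = 1. Collecting the sign flips along the way, the symbol is +1.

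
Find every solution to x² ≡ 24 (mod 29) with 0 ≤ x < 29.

13, 16

29 ≡ 1 (mod 4), so we find a root by search.
Trying successive values, 13² = 169 ≡ 24 (mod 29). The other root is 29 − 13 = 16.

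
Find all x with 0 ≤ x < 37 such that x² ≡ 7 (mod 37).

37 ≡ 1 (mod 4), so we find a root by search.
Trying successive values, 9² = 81 ≡ 7 (mod 37). The other root is 37 − 9 = 28.

9, 28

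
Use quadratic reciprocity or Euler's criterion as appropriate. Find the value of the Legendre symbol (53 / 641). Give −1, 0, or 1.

-1

Reciprocity: 53 ≡ 1 and 641 ≡ 1 (mod 4), so (53/641) = +(641/53).
Reduce top mod 53: now compute (5/53).
Reciprocity: 5 ≡ 1 and 53 ≡ 1 (mod 4), so (5/53) = +(53/5).
Reduce top mod 5: now compute (3/5).
Reciprocity: 3 ≡ 3 and 5 ≡ 1 (mod 4), so (3/5) = +(5/3).
Reduce top mod 3: now compute (2/3).
Pull out 2: since 3 ≡ 3 (mod 8), (2/3) = -1.
Reached (1/3) = 1. Collecting the sign flips along the way, the symbol is -1.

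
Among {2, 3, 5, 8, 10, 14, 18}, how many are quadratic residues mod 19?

(2/19) = -1 → non-residue.
(3/19) = -1 → non-residue.
(5/19) = +1 → QR.
(8/19) = -1 → non-residue.
(10/19) = -1 → non-residue.
(14/19) = -1 → non-residue.
(18/19) = -1 → non-residue.
Total quadratic residues among the 7: 1.

1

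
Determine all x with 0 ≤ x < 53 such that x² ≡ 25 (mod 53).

53 ≡ 1 (mod 4), so we find a root by search.
Trying successive values, 5² = 25 ≡ 25 (mod 53). The other root is 53 − 5 = 48.

5, 48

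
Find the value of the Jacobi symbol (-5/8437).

First reduce: -5 ≡ 8432 (mod 8437).
Pull out 2^4: since 8437 ≡ 5 (mod 8), (2/8437) = -1, so (2/8437)^4 = +1.
Reciprocity: 527 ≡ 3 and 8437 ≡ 1 (mod 4), so (527/8437) = +(8437/527).
Reduce top mod 527: now compute (5/527).
Reciprocity: 5 ≡ 1 and 527 ≡ 3 (mod 4), so (5/527) = +(527/5).
Reduce top mod 5: now compute (2/5).
Pull out 2: since 5 ≡ 5 (mod 8), (2/5) = -1.
Reached (1/5) = 1. Collecting the sign flips along the way, the symbol is -1.

-1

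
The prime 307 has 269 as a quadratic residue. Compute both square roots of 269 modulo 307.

Since 307 ≡ 3 (mod 4), a square root of 269 is 269^((307+1)/4) = 269^77 mod 307.
Repeated squaring: 269^2≡216, 269^4≡299, 269^8≡64, 269^16≡105, 269^32≡280, 269^64≡115 (mod 307).
269^77 = 269^(64+8+4+1) ≡ 24 (mod 307).
Check: 24² = 576 ≡ 269 (mod 307). The two roots are 24 and 283.

24, 283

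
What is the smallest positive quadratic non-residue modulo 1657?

5

(2/1657) = +1, so 2 is a residue.
(3/1657) = +1, so 3 is a residue.
(4/1657) = +1, so 4 is a residue.
(5/1657) = −1, so 5 is the smallest positive non-residue mod 1657.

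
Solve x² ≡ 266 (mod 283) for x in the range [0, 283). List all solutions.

Since 283 ≡ 3 (mod 4), a square root of 266 is 266^((283+1)/4) = 266^71 mod 283.
Repeated squaring: 266^2≡6, 266^4≡36, 266^8≡164, 266^16≡11, 266^32≡121, 266^64≡208 (mod 283).
266^71 = 266^(64+4+2+1) ≡ 41 (mod 283).
Check: 41² = 1681 ≡ 266 (mod 283). The two roots are 41 and 242.

41, 242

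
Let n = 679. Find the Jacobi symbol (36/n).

1

Pull out 2^2: since 679 ≡ 7 (mod 8), (2/679) = +1, so (2/679)^2 = +1.
Reciprocity: 9 ≡ 1 and 679 ≡ 3 (mod 4), so (9/679) = +(679/9).
Reduce top mod 9: now compute (4/9).
Pull out 2^2: since 9 ≡ 1 (mod 8), (2/9) = +1, so (2/9)^2 = +1.
Reached (1/9) = 1. Collecting the sign flips along the way, the symbol is +1.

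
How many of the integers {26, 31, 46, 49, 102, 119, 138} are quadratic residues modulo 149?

(26/149) = +1 → QR.
(31/149) = +1 → QR.
(46/149) = +1 → QR.
(49/149) = +1 → QR.
(102/149) = +1 → QR.
(119/149) = +1 → QR.
(138/149) = -1 → non-residue.
Total quadratic residues among the 7: 6.

6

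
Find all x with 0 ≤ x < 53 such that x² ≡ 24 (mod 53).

53 ≡ 1 (mod 4), so we find a root by search.
Trying successive values, 17² = 289 ≡ 24 (mod 53). The other root is 53 − 17 = 36.

17, 36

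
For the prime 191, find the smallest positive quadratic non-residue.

(2/191) = +1, so 2 is a residue.
(3/191) = +1, so 3 is a residue.
(4/191) = +1, so 4 is a residue.
(5/191) = +1, so 5 is a residue.
(6/191) = +1, so 6 is a residue.
(7/191) = −1, so 7 is the smallest positive non-residue mod 191.

7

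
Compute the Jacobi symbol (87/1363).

0

Reciprocity: 87 ≡ 3 and 1363 ≡ 3 (mod 4), so (87/1363) = −(1363/87).
Reduce top mod 87: now compute (58/87).
Pull out 2: since 87 ≡ 7 (mod 8), (2/87) = +1.
Reciprocity: 29 ≡ 1 and 87 ≡ 3 (mod 4), so (29/87) = +(87/29).
Reduce top mod 29: now compute (0/29).
Top reduces to 0: gcd > 1, so the symbol is 0.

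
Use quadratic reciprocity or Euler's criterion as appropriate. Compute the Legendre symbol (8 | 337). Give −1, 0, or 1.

Euler's criterion: (8/337) ≡ 8^168 (mod 337).
8^2 ≡ 64 (mod 337)
8^4 ≡ 52 (mod 337)
8^8 ≡ 8 (mod 337)
8^16 ≡ 64 (mod 337)
8^32 ≡ 52 (mod 337)
8^64 ≡ 8 (mod 337)
8^128 ≡ 64 (mod 337)
8^168 = 8^(128+32+8) ≡ 1 (mod 337).
Result is 1, so (8/337) = 1.

1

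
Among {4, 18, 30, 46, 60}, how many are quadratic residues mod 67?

(4/67) = +1 → QR.
(18/67) = -1 → non-residue.
(30/67) = -1 → non-residue.
(46/67) = -1 → non-residue.
(60/67) = +1 → QR.
Total quadratic residues among the 5: 2.

2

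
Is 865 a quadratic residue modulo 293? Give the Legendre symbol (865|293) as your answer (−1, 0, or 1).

1

First reduce: 865 ≡ 279 (mod 293).
Reciprocity: 279 ≡ 3 and 293 ≡ 1 (mod 4), so (279/293) = +(293/279).
Reduce top mod 279: now compute (14/279).
Pull out 2: since 279 ≡ 7 (mod 8), (2/279) = +1.
Reciprocity: 7 ≡ 3 and 279 ≡ 3 (mod 4), so (7/279) = −(279/7).
Reduce top mod 7: now compute (6/7).
Pull out 2: since 7 ≡ 7 (mod 8), (2/7) = +1.
Reciprocity: 3 ≡ 3 and 7 ≡ 3 (mod 4), so (3/7) = −(7/3).
Reduce top mod 3: now compute (1/3).
Reached (1/3) = 1. Collecting the sign flips along the way, the symbol is +1.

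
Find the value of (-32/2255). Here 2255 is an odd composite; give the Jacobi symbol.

First reduce: -32 ≡ 2223 (mod 2255).
Reciprocity: 2223 ≡ 3 and 2255 ≡ 3 (mod 4), so (2223/2255) = −(2255/2223).
Reduce top mod 2223: now compute (32/2223).
Pull out 2^5: since 2223 ≡ 7 (mod 8), (2/2223) = +1, so (2/2223)^5 = +1.
Reached (1/2223) = 1. Collecting the sign flips along the way, the symbol is -1.

-1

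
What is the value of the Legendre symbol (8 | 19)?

-1

Euler's criterion: (8/19) ≡ 8^9 (mod 19).
8^2 ≡ 7 (mod 19)
8^4 ≡ 11 (mod 19)
8^8 ≡ 7 (mod 19)
8^9 = 8^(8+1) ≡ 18 (mod 19).
Result is 18 ≡ −1, so (8/19) = −1.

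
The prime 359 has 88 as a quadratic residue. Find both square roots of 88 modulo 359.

Since 359 ≡ 3 (mod 4), a square root of 88 is 88^((359+1)/4) = 88^90 mod 359.
Repeated squaring: 88^2≡205, 88^4≡22, 88^8≡125, 88^16≡188, 88^32≡162, 88^64≡37 (mod 359).
88^90 = 88^(64+16+8+2) ≡ 51 (mod 359).
Check: 51² = 2601 ≡ 88 (mod 359). The two roots are 51 and 308.

51, 308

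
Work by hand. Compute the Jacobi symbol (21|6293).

Reciprocity: 21 ≡ 1 and 6293 ≡ 1 (mod 4), so (21/6293) = +(6293/21).
Reduce top mod 21: now compute (14/21).
Pull out 2: since 21 ≡ 5 (mod 8), (2/21) = -1.
Reciprocity: 7 ≡ 3 and 21 ≡ 1 (mod 4), so (7/21) = +(21/7).
Reduce top mod 7: now compute (0/7).
Top reduces to 0: gcd > 1, so the symbol is 0.

0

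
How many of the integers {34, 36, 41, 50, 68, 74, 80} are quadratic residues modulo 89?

5

(34/89) = +1 → QR.
(36/89) = +1 → QR.
(41/89) = -1 → non-residue.
(50/89) = +1 → QR.
(68/89) = +1 → QR.
(74/89) = -1 → non-residue.
(80/89) = +1 → QR.
Total quadratic residues among the 7: 5.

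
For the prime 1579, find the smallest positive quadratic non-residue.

2

(2/1579) = −1, so 2 is the smallest positive non-residue mod 1579.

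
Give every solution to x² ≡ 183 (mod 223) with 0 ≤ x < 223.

Since 223 ≡ 3 (mod 4), a square root of 183 is 183^((223+1)/4) = 183^56 mod 223.
Repeated squaring: 183^2≡39, 183^4≡183, 183^8≡39, 183^16≡183, 183^32≡39 (mod 223).
183^56 = 183^(32+16+8) ≡ 39 (mod 223).
Check: 39² = 1521 ≡ 183 (mod 223). The two roots are 39 and 184.

39, 184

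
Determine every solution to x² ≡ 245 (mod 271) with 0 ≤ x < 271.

40, 231

Since 271 ≡ 3 (mod 4), a square root of 245 is 245^((271+1)/4) = 245^68 mod 271.
Repeated squaring: 245^2≡134, 245^4≡70, 245^8≡22, 245^16≡213, 245^32≡112, 245^64≡78 (mod 271).
245^68 = 245^(64+4) ≡ 40 (mod 271).
Check: 40² = 1600 ≡ 245 (mod 271). The two roots are 40 and 231.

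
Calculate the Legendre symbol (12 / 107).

Pull out 2^2: since 107 ≡ 3 (mod 8), (2/107) = -1, so (2/107)^2 = +1.
Reciprocity: 3 ≡ 3 and 107 ≡ 3 (mod 4), so (3/107) = −(107/3).
Reduce top mod 3: now compute (2/3).
Pull out 2: since 3 ≡ 3 (mod 8), (2/3) = -1.
Reached (1/3) = 1. Collecting the sign flips along the way, the symbol is +1.

1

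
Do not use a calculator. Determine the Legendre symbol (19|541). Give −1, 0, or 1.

1

Reciprocity: 19 ≡ 3 and 541 ≡ 1 (mod 4), so (19/541) = +(541/19).
Reduce top mod 19: now compute (9/19).
Reciprocity: 9 ≡ 1 and 19 ≡ 3 (mod 4), so (9/19) = +(19/9).
Reduce top mod 9: now compute (1/9).
Reached (1/9) = 1. Collecting the sign flips along the way, the symbol is +1.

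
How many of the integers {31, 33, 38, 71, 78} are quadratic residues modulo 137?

(31/137) = -1 → non-residue.
(33/137) = -1 → non-residue.
(38/137) = +1 → QR.
(71/137) = -1 → non-residue.
(78/137) = +1 → QR.
Total quadratic residues among the 5: 2.

2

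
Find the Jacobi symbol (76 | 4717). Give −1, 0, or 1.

1

Pull out 2^2: since 4717 ≡ 5 (mod 8), (2/4717) = -1, so (2/4717)^2 = +1.
Reciprocity: 19 ≡ 3 and 4717 ≡ 1 (mod 4), so (19/4717) = +(4717/19).
Reduce top mod 19: now compute (5/19).
Reciprocity: 5 ≡ 1 and 19 ≡ 3 (mod 4), so (5/19) = +(19/5).
Reduce top mod 5: now compute (4/5).
Pull out 2^2: since 5 ≡ 5 (mod 8), (2/5) = -1, so (2/5)^2 = +1.
Reached (1/5) = 1. Collecting the sign flips along the way, the symbol is +1.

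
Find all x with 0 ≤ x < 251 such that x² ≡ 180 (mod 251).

96, 155

Since 251 ≡ 3 (mod 4), a square root of 180 is 180^((251+1)/4) = 180^63 mod 251.
Repeated squaring: 180^2≡21, 180^4≡190, 180^8≡207, 180^16≡179, 180^32≡164 (mod 251).
180^63 = 180^(32+16+8+4+2+1) ≡ 155 (mod 251).
Check: 155² = 24025 ≡ 180 (mod 251). The two roots are 96 and 155.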